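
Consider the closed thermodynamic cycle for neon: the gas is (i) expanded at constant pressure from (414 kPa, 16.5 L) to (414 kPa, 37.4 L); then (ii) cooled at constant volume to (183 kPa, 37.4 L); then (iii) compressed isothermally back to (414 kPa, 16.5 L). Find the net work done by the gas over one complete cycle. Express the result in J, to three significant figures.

Leg (i): W = PΔV = (414)(37.4 − 16.5) = 8653 J.
Leg (ii): W = 0.
Leg (iii): W = PᵢVᵢ ln(V_f/Vᵢ) = (6844) ln(16.5/37.4) = -5601 J.
W_net = 8653 − 5601 = 3052 J.

W_net ≈ 3050 J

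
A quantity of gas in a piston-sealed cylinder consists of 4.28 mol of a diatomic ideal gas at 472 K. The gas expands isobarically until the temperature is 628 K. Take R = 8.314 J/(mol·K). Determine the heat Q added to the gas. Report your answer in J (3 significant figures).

Isobaric: W = nRΔT = (4.28)(8.314)(156) = 5551 J.
ΔU = nCᵥΔT with Cᵥ = 5R/2: ΔU = (4.28)(20.79)(156) = 13878 J.
Q = ΔU + W = 13878 + 5551 = 19429 J.

Q ≈ 19400 J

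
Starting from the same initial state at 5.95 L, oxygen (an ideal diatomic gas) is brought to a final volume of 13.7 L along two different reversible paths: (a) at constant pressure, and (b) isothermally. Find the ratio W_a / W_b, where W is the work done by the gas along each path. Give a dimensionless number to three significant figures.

Path (a) isobaric: W = P₁(V₂ − V₁) → W_a/(P₁V₁) = 1.303.
Path (b) isothermal: W = P₁V₁ ln(V₂/V₁) → W_b/(P₁V₁) = 0.834.
W_a / W_b = 1.303 / 0.834 = 1.562.

W_a / W_b ≈ 1.56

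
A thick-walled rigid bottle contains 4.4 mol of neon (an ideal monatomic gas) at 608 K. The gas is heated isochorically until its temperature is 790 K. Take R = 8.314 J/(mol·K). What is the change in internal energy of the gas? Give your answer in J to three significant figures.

Constant volume ⇒ W = 0, so Q = ΔU = nCᵥΔT with Cᵥ = 3R/2 = 12.47 J/(mol·K).
ΔU = (4.4)(12.47)(790 − 608) = 9987 J.

ΔU ≈ 9990 J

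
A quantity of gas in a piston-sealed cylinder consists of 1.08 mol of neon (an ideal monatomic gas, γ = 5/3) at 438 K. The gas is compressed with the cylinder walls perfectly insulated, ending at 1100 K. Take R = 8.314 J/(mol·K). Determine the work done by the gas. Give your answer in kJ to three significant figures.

W ≈ -8.92 kJ

Adiabatic ⇒ Q = 0, so W_by = −ΔU = nCᵥ(T₁ − T₂).
Cᵥ = 3R/2 = 12.47 J/(mol·K).
W = (1.08)(12.47)(438 − 1100) = -8916 J.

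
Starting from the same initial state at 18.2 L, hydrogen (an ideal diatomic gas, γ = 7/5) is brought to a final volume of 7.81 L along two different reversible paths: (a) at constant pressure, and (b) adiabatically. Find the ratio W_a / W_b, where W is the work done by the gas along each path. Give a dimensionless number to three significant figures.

Path (a) isobaric: W = P₁(V₂ − V₁) → W_a/(P₁V₁) = -0.5709.
Path (b) adiabatic: W = P₁V₁(1 − (V₁/V₂)^(γ−1))/(γ−1) → W_b/(P₁V₁) = -1.007.
W_a / W_b = -0.5709 / -1.007 = 0.567.

W_a / W_b ≈ 0.567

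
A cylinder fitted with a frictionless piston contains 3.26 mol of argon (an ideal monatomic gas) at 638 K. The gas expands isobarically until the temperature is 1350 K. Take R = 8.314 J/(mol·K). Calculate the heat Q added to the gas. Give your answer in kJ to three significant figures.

Isobaric: W = nRΔT = (3.26)(8.314)(712) = 19298 J.
ΔU = nCᵥΔT with Cᵥ = 3R/2: ΔU = (3.26)(12.47)(712) = 28947 J.
Q = ΔU + W = 28947 + 19298 = 48244 J.

Q ≈ 48.2 kJ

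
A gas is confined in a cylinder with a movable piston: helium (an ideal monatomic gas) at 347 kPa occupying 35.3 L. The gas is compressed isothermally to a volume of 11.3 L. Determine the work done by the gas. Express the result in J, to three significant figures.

W ≈ -14000 J

Isothermal: W = nRT ln(V₂/V₁) = P₁V₁ ln(V₂/V₁).
P₁V₁ = (347 kPa)(35.3 L) = 12249 J.
W = 12249 × ln(11.3/35.3) = 12249 × -1.139
W_by_gas = -13953 J.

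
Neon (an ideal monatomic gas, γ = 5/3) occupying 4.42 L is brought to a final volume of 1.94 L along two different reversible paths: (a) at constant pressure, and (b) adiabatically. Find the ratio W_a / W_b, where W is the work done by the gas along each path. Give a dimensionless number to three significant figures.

Path (a) isobaric: W = P₁(V₂ − V₁) → W_a/(P₁V₁) = -0.5611.
Path (b) adiabatic: W = P₁V₁(1 − (V₁/V₂)^(γ−1))/(γ−1) → W_b/(P₁V₁) = -1.097.
W_a / W_b = -0.5611 / -1.097 = 0.5114.

W_a / W_b ≈ 0.511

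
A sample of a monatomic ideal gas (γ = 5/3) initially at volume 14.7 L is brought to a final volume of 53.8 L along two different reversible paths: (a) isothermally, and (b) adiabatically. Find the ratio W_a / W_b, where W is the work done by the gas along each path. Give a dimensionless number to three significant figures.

Path (a) isothermal: W = P₁V₁ ln(V₂/V₁) → W_a/(P₁V₁) = 1.297.
Path (b) adiabatic: W = P₁V₁(1 − (V₁/V₂)^(γ−1))/(γ−1) → W_b/(P₁V₁) = 0.8684.
W_a / W_b = 1.297 / 0.8684 = 1.494.

W_a / W_b ≈ 1.49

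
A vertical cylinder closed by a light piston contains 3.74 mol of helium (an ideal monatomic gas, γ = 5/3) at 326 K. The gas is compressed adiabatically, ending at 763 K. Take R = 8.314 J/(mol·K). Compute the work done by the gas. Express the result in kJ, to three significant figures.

W ≈ -20.4 kJ

Adiabatic ⇒ Q = 0, so W_by = −ΔU = nCᵥ(T₁ − T₂).
Cᵥ = 3R/2 = 12.47 J/(mol·K).
W = (3.74)(12.47)(326 − 763) = -20382 J.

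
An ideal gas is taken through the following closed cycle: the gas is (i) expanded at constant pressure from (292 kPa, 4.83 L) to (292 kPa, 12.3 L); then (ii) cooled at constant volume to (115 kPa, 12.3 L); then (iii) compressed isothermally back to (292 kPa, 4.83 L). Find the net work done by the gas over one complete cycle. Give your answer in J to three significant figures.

Leg (i): W = PΔV = (292)(12.3 − 4.83) = 2181 J.
Leg (ii): W = 0.
Leg (iii): W = PᵢVᵢ ln(V_f/Vᵢ) = (1414) ln(4.83/12.3) = -1322 J.
W_net = 2181 − 1322 = 859 J.

W_net ≈ 859 J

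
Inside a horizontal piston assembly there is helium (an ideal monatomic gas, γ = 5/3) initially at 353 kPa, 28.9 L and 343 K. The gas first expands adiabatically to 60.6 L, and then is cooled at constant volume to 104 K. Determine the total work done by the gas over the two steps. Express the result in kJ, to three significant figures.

Step 1 (adiabatic): W = (P₁V₁ − P₂V₂)/(γ−1) = (10202 − 6227)/0.667 = 5962 J.
Step 2 (isochoric): W = 0 (constant volume).
W_total = 5962 + 0 = 5962 J.

W_total ≈ 5.96 kJ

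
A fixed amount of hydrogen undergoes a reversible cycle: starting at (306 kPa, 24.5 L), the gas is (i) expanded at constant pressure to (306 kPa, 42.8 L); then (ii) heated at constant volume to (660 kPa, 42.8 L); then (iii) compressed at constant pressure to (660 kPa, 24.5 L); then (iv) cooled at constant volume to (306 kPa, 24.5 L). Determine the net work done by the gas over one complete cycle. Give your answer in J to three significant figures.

Constant-volume legs do no work.
W(i) = (306)(42.8 − 24.5) = 5600 J; W(iii) = (660)(24.5 − 42.8) = -12078 J.
W_net = 5600 − 12078 = -6478 J (the counter-clockwise enclosed area).

W_net ≈ -6480 J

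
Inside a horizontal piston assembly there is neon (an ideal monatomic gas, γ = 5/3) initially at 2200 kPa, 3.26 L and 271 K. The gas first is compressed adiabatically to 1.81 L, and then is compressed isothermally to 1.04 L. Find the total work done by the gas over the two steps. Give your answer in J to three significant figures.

W_total ≈ -11100 J

Step 1 (adiabatic): W = (P₁V₁ − P₂V₂)/(γ−1) = (7172 − 10617)/0.667 = -5167 J.
After step 1: P = 5866 kPa, V = 1.81 L, T = 401.2 K.
Step 2 (isothermal): W = P₁V₁ ln(V₂/V₁) = (10617) ln(1.04/1.81) = -5883 J.
W_total = -5167 − 5883 = -11050 J.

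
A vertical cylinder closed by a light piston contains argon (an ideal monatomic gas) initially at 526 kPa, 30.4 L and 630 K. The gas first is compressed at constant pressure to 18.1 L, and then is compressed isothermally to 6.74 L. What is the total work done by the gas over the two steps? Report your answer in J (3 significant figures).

W_total ≈ -15900 J

Step 1 (isobaric): W = PΔV = (526 kPa)(18.1 − 30.4 L) = -6470 J.
After step 1: P = 526 kPa, V = 18.1 L, T = 375.1 K.
Step 2 (isothermal): W = P₁V₁ ln(V₂/V₁) = (9521) ln(6.74/18.1) = -9405 J.
W_total = -6470 − 9405 = -15875 J.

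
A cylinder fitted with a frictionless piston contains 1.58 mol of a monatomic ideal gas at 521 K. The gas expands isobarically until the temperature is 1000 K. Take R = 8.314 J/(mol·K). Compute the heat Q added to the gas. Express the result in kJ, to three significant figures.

Q ≈ 15.7 kJ

Isobaric: W = nRΔT = (1.58)(8.314)(479) = 6292 J.
ΔU = nCᵥΔT with Cᵥ = 3R/2: ΔU = (1.58)(12.47)(479) = 9438 J.
Q = ΔU + W = 9438 + 6292 = 15731 J.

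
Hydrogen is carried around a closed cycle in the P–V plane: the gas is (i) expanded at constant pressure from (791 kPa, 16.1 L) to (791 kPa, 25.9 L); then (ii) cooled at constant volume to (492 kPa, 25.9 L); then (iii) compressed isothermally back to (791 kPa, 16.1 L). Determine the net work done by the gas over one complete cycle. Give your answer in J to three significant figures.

Leg (i): W = PΔV = (791)(25.9 − 16.1) = 7752 J.
Leg (ii): W = 0.
Leg (iii): W = PᵢVᵢ ln(V_f/Vᵢ) = (12743) ln(16.1/25.9) = -6058 J.
W_net = 7752 − 6058 = 1694 J.

W_net ≈ 1690 J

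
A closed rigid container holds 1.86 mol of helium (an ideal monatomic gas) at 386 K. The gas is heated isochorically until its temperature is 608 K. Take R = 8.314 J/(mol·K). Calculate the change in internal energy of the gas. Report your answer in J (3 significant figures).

Constant volume ⇒ W = 0, so Q = ΔU = nCᵥΔT with Cᵥ = 3R/2 = 12.47 J/(mol·K).
ΔU = (1.86)(12.47)(608 − 386) = 5150 J.

ΔU ≈ 5150 J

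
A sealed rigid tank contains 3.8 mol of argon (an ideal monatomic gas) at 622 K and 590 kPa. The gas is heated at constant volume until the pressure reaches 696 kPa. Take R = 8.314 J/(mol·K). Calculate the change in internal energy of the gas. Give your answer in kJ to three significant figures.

Constant volume ⇒ W = 0, so Q = ΔU = nCᵥΔT with Cᵥ = 3R/2 = 12.47 J/(mol·K).
At constant V, T₂/T₁ = P₂/P₁ ⇒ ΔT = T₁(P₂/P₁ − 1) = 622·(696/590 − 1) = 111.7 K.
ΔU = (3.8)(12.47)(111.7) = 5296 J.

ΔU ≈ 5.30 kJ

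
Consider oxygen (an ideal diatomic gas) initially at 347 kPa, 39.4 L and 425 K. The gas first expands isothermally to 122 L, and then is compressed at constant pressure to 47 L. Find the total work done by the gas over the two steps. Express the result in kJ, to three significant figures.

Step 1 (isothermal): W = P₁V₁ ln(V₂/V₁) = (13672) ln(122/39.4) = 15453 J.
After step 1: P = 112.1 kPa, V = 122 L, T = 425 K.
Step 2 (isobaric): W = PΔV = (112.1 kPa)(47 − 122 L) = -8405 J.
W_total = 15453 − 8405 = 7048 J.

W_total ≈ 7.05 kJ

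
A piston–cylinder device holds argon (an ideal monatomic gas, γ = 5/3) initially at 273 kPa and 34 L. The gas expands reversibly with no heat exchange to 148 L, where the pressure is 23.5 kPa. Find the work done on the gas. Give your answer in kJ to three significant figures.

Adiabatic: W = (P₁V₁ − P₂V₂)/(γ − 1) with γ = 5/3.
P₁V₁ = 9282 J, P₂V₂ = 3478 J.
W = (9282 − 3478) / 0.6667 = 8706 J.
Work on gas = −W_by = -8706 J.

W ≈ -8.71 kJ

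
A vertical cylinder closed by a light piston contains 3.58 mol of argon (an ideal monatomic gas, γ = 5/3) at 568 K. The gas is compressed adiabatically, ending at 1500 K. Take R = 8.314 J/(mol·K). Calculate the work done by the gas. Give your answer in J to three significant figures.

Adiabatic ⇒ Q = 0, so W_by = −ΔU = nCᵥ(T₁ − T₂).
Cᵥ = 3R/2 = 12.47 J/(mol·K).
W = (3.58)(12.47)(568 − 1500) = -41610 J.

W ≈ -41600 J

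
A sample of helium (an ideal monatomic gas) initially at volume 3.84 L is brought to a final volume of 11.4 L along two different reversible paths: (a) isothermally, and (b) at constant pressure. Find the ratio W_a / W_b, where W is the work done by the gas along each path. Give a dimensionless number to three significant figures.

Path (a) isothermal: W = P₁V₁ ln(V₂/V₁) → W_a/(P₁V₁) = 1.088.
Path (b) isobaric: W = P₁(V₂ − V₁) → W_b/(P₁V₁) = 1.969.
W_a / W_b = 1.088 / 1.969 = 0.5527.

W_a / W_b ≈ 0.553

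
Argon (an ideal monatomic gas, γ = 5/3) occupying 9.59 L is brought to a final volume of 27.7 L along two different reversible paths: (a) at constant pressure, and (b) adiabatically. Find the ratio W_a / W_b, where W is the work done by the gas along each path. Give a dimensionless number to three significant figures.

W_a / W_b ≈ 2.48

Path (a) isobaric: W = P₁(V₂ − V₁) → W_a/(P₁V₁) = 1.888.
Path (b) adiabatic: W = P₁V₁(1 − (V₁/V₂)^(γ−1))/(γ−1) → W_b/(P₁V₁) = 0.7604.
W_a / W_b = 1.888 / 0.7604 = 2.483.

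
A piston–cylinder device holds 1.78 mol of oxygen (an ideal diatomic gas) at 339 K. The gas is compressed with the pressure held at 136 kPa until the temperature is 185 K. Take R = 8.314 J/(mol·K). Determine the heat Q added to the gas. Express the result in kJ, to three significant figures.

Isobaric: W = nRΔT = (1.78)(8.314)(-154) = -2279 J.
ΔU = nCᵥΔT with Cᵥ = 5R/2: ΔU = (1.78)(20.79)(-154) = -5698 J.
Q = ΔU + W = -5698 − 2279 = -7977 J.

Q ≈ -7.98 kJ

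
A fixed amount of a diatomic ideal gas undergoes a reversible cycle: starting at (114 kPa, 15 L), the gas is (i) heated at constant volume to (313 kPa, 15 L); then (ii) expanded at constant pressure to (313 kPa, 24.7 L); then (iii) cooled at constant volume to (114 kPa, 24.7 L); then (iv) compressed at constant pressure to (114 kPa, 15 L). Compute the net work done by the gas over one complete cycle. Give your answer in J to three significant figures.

W_net ≈ 1930 J

Constant-volume legs do no work.
W(ii) = (313)(24.7 − 15) = 3036 J; W(iv) = (114)(15 − 24.7) = -1106 J.
W_net = 3036 − 1106 = 1930 J (the clockwise enclosed area).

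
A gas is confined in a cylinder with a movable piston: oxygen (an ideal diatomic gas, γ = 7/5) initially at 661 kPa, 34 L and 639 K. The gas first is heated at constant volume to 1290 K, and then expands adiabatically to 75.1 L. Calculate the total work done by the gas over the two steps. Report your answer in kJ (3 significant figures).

Step 1 (isochoric): W = 0 (constant volume).
After step 1: P = 1334 kPa (V unchanged).
Step 2 (adiabatic): W = (P₁V₁ − P₂V₂)/(γ−1) = (45370 − 33045)/0.4 = 30813 J.
W_total = 0 + 30813 = 30813 J.

W_total ≈ 30.8 kJ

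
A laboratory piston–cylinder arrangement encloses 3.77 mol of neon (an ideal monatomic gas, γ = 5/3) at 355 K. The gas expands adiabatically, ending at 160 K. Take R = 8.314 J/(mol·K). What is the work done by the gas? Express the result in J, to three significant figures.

W ≈ 9170 J

Adiabatic ⇒ Q = 0, so W_by = −ΔU = nCᵥ(T₁ − T₂).
Cᵥ = 3R/2 = 12.47 J/(mol·K).
W = (3.77)(12.47)(355 − 160) = 9168 J.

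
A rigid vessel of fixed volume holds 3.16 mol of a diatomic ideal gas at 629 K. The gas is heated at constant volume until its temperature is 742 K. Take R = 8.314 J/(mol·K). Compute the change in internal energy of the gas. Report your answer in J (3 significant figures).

ΔU ≈ 7420 J

Constant volume ⇒ W = 0, so Q = ΔU = nCᵥΔT with Cᵥ = 5R/2 = 20.79 J/(mol·K).
ΔU = (3.16)(20.79)(742 − 629) = 7422 J.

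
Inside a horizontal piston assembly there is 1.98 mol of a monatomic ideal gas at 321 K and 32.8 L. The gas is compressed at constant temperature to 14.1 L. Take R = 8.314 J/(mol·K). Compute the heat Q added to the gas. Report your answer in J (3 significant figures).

Q ≈ -4460 J

Isothermal ⇒ ΔU = 0, so Q = W = nRT ln(V₂/V₁).
Q = (1.98)(8.314)(321) ln(14.1/32.8) = 5284 × -0.8443 = -4461 J.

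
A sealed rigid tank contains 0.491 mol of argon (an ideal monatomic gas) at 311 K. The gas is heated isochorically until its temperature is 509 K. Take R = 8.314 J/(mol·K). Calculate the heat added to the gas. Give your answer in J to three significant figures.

Constant volume ⇒ W = 0, so Q = ΔU = nCᵥΔT with Cᵥ = 3R/2 = 12.47 J/(mol·K).
ΔU = (0.491)(12.47)(509 − 311) = 1212 J.

Q ≈ 1210 J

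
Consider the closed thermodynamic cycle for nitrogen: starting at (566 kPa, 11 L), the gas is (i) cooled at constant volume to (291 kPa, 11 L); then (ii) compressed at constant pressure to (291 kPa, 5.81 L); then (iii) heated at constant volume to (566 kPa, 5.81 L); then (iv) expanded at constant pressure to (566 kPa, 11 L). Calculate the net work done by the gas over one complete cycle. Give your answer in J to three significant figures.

Constant-volume legs do no work.
W(ii) = (291)(5.81 − 11) = -1510 J; W(iv) = (566)(11 − 5.81) = 2938 J.
W_net = -1510 + 2938 = 1427 J (the clockwise enclosed area).

W_net ≈ 1430 J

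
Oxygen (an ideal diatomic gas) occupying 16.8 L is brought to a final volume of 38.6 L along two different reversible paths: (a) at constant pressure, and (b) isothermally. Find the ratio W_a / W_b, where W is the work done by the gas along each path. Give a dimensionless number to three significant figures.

W_a / W_b ≈ 1.56

Path (a) isobaric: W = P₁(V₂ − V₁) → W_a/(P₁V₁) = 1.298.
Path (b) isothermal: W = P₁V₁ ln(V₂/V₁) → W_b/(P₁V₁) = 0.8319.
W_a / W_b = 1.298 / 0.8319 = 1.56.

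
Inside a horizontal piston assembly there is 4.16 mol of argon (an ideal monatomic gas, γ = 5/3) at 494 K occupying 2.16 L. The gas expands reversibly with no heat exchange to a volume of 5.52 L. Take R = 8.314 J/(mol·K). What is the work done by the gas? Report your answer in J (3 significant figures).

W ≈ 11900 J

Adiabatic: TV^(γ−1) = const with γ = 5/3.
T₂ = T₁ (V₁/V₂)^(γ−1) = 494 × (2.16/5.52)^0.667 = 494 × 0.535 = 264.3 K.
W_by = nCᵥ(T₁ − T₂) = (4.16)(12.47)(494 − 264.3) = 11918 J.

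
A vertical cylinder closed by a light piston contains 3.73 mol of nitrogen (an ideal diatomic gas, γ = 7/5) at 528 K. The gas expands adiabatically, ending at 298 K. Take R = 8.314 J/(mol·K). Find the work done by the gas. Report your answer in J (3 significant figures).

W ≈ 17800 J

Adiabatic ⇒ Q = 0, so W_by = −ΔU = nCᵥ(T₁ − T₂).
Cᵥ = 5R/2 = 20.79 J/(mol·K).
W = (3.73)(20.79)(528 − 298) = 17831 J.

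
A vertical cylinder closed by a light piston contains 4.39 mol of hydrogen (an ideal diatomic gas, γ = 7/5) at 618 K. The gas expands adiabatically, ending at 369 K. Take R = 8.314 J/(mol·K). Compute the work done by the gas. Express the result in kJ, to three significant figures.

Adiabatic ⇒ Q = 0, so W_by = −ΔU = nCᵥ(T₁ − T₂).
Cᵥ = 5R/2 = 20.79 J/(mol·K).
W = (4.39)(20.79)(618 − 369) = 22720 J.

W ≈ 22.7 kJ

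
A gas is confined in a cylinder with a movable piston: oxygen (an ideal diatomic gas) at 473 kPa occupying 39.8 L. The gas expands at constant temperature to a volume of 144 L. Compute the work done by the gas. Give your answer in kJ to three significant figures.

Isothermal: W = nRT ln(V₂/V₁) = P₁V₁ ln(V₂/V₁).
P₁V₁ = (473 kPa)(39.8 L) = 18825 J.
W = 18825 × ln(144/39.8) = 18825 × 1.286
W_by_gas = 24208 J.

W ≈ 24.2 kJ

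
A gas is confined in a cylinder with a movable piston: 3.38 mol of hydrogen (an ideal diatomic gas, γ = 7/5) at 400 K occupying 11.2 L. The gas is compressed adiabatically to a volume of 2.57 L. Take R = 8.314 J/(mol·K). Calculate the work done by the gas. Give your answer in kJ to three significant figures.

W ≈ -22.5 kJ

Adiabatic: TV^(γ−1) = const with γ = 7/5.
T₂ = T₁ (V₁/V₂)^(γ−1) = 400 × (11.2/2.57)^0.4 = 400 × 1.802 = 720.7 K.
W_by = nCᵥ(T₁ − T₂) = (3.38)(20.79)(400 − 720.7) = -22532 J.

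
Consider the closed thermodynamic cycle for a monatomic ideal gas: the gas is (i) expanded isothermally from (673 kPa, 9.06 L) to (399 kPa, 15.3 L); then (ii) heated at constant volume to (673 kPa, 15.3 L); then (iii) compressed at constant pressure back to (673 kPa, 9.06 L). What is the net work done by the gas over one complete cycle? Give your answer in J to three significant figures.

Leg (i): W = PᵢVᵢ ln(V_f/Vᵢ) = (6097) ln(15.3/9.06) = 3195 J.
Leg (ii): W = 0.
Leg (iii): W = PΔV = (673)(9.06 − 15.3) = -4200 J.
W_net = 3195 − 4200 = -1005 J.

W_net ≈ -1000 J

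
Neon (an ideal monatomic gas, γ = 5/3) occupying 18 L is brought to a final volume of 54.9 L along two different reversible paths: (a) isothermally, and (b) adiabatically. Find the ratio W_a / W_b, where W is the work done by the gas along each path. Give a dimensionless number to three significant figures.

W_a / W_b ≈ 1.42

Path (a) isothermal: W = P₁V₁ ln(V₂/V₁) → W_a/(P₁V₁) = 1.115.
Path (b) adiabatic: W = P₁V₁(1 − (V₁/V₂)^(γ−1))/(γ−1) → W_b/(P₁V₁) = 0.7868.
W_a / W_b = 1.115 / 0.7868 = 1.417.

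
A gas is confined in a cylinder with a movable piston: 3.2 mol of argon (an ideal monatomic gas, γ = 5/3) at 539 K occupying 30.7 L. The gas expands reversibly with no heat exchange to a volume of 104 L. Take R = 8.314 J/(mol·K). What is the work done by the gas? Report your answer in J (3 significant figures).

W ≈ 12000 J

Adiabatic: TV^(γ−1) = const with γ = 5/3.
T₂ = T₁ (V₁/V₂)^(γ−1) = 539 × (30.7/104)^0.667 = 539 × 0.4433 = 239 K.
W_by = nCᵥ(T₁ − T₂) = (3.2)(12.47)(539 − 239) = 11974 J.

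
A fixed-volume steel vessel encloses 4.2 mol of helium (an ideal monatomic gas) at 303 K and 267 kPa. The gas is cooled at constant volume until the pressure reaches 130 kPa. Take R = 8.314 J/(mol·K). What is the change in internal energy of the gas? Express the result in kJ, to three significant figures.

ΔU ≈ -8.14 kJ

Constant volume ⇒ W = 0, so Q = ΔU = nCᵥΔT with Cᵥ = 3R/2 = 12.47 J/(mol·K).
At constant V, T₂/T₁ = P₂/P₁ ⇒ ΔT = T₁(P₂/P₁ − 1) = 303·(130/267 − 1) = -155.5 K.
ΔU = (4.2)(12.47)(-155.5) = -8143 J.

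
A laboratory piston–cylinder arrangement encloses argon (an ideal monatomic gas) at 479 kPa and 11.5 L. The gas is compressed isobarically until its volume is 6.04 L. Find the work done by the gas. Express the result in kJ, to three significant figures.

Isobaric: W = P ΔV.
W = (479 kPa)(6.04 − 11.5 L) = (479)(-5.46) = -2615 J.

W ≈ -2.62 kJ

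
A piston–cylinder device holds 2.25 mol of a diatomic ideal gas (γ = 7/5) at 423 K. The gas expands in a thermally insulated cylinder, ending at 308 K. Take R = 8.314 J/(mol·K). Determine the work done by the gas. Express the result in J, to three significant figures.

Adiabatic ⇒ Q = 0, so W_by = −ΔU = nCᵥ(T₁ − T₂).
Cᵥ = 5R/2 = 20.79 J/(mol·K).
W = (2.25)(20.79)(423 − 308) = 5378 J.

W ≈ 5380 J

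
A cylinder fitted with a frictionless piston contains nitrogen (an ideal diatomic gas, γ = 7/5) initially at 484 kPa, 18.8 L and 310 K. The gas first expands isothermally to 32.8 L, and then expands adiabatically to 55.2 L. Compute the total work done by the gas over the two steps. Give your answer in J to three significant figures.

Step 1 (isothermal): W = P₁V₁ ln(V₂/V₁) = (9099) ln(32.8/18.8) = 5064 J.
After step 1: P = 277.4 kPa, V = 32.8 L, T = 310 K.
Step 2 (adiabatic): W = (P₁V₁ − P₂V₂)/(γ−1) = (9099 − 7389)/0.4 = 4276 J.
W_total = 5064 + 4276 = 9340 J.

W_total ≈ 9340 J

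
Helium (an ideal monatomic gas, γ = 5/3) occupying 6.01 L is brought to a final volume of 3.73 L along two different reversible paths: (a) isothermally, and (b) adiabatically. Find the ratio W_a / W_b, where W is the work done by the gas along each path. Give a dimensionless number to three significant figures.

W_a / W_b ≈ 0.849

Path (a) isothermal: W = P₁V₁ ln(V₂/V₁) → W_a/(P₁V₁) = -0.477.
Path (b) adiabatic: W = P₁V₁(1 − (V₁/V₂)^(γ−1))/(γ−1) → W_b/(P₁V₁) = -0.5616.
W_a / W_b = -0.477 / -0.5616 = 0.8494.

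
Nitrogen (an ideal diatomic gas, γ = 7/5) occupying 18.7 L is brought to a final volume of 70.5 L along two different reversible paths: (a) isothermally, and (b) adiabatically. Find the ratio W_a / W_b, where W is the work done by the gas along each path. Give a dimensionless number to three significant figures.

W_a / W_b ≈ 1.29

Path (a) isothermal: W = P₁V₁ ln(V₂/V₁) → W_a/(P₁V₁) = 1.327.
Path (b) adiabatic: W = P₁V₁(1 − (V₁/V₂)^(γ−1))/(γ−1) → W_b/(P₁V₁) = 1.03.
W_a / W_b = 1.327 / 1.03 = 1.289.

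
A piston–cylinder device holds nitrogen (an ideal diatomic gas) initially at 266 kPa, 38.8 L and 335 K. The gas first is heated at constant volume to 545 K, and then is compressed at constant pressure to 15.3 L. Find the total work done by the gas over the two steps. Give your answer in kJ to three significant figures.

W_total ≈ -10.2 kJ

Step 1 (isochoric): W = 0 (constant volume).
After step 1: P = 432.7 kPa (V unchanged).
Step 2 (isobaric): W = PΔV = (432.7 kPa)(15.3 − 38.8 L) = -10170 J.
W_total = 0 − 10170 = -10170 J.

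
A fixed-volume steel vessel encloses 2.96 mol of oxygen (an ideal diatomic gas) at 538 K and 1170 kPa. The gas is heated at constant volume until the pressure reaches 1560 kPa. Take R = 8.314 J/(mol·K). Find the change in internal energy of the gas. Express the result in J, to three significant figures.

Constant volume ⇒ W = 0, so Q = ΔU = nCᵥΔT with Cᵥ = 5R/2 = 20.79 J/(mol·K).
At constant V, T₂/T₁ = P₂/P₁ ⇒ ΔT = T₁(P₂/P₁ − 1) = 538·(1560/1170 − 1) = 179.3 K.
ΔU = (2.96)(20.79)(179.3) = 11033 J.

ΔU ≈ 11000 J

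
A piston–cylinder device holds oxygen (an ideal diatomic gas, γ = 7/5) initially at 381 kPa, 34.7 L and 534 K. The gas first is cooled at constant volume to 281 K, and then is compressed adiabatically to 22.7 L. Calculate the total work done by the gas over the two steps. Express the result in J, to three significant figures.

Step 1 (isochoric): W = 0 (constant volume).
After step 1: P = 200.5 kPa (V unchanged).
Step 2 (adiabatic): W = (P₁V₁ − P₂V₂)/(γ−1) = (6957 − 8244)/0.4 = -3218 J.
W_total = 0 − 3218 = -3218 J.

W_total ≈ -3220 J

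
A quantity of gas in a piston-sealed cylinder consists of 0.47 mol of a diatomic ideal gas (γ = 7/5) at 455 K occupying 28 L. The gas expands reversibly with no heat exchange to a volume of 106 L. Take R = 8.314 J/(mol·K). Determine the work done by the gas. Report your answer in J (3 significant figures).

W ≈ 1840 J

Adiabatic: TV^(γ−1) = const with γ = 7/5.
T₂ = T₁ (V₁/V₂)^(γ−1) = 455 × (28/106)^0.4 = 455 × 0.5871 = 267.1 K.
W_by = nCᵥ(T₁ − T₂) = (0.47)(20.79)(455 − 267.1) = 1835 J.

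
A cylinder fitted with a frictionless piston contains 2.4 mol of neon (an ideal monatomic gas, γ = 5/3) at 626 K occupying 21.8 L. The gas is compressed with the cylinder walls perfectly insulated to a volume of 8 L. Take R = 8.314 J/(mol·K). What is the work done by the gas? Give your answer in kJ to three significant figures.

Adiabatic: TV^(γ−1) = const with γ = 5/3.
T₂ = T₁ (V₁/V₂)^(γ−1) = 626 × (21.8/8)^0.667 = 626 × 1.951 = 1221 K.
W_by = nCᵥ(T₁ − T₂) = (2.4)(12.47)(626 − 1221) = -17817 J.

W ≈ -17.8 kJ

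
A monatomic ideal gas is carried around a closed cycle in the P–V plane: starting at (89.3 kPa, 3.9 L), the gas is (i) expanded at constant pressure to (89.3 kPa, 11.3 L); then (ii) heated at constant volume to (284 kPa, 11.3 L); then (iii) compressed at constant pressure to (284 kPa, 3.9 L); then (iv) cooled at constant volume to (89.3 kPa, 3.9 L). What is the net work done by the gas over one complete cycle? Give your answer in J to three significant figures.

Constant-volume legs do no work.
W(i) = (89.3)(11.3 − 3.9) = 660.8 J; W(iii) = (284)(3.9 − 11.3) = -2102 J.
W_net = 660.8 − 2102 = -1441 J (the counter-clockwise enclosed area).

W_net ≈ -1440 J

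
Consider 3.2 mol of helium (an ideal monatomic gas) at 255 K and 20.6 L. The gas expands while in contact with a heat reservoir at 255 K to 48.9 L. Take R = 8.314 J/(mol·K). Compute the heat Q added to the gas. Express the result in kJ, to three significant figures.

Isothermal ⇒ ΔU = 0, so Q = W = nRT ln(V₂/V₁).
Q = (3.2)(8.314)(255) ln(48.9/20.6) = 6784 × 0.8645 = 5865 J.

Q ≈ 5.86 kJ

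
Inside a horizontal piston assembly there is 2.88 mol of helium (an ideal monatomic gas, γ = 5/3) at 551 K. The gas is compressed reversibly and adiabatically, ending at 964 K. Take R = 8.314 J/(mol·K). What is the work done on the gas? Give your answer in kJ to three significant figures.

W ≈ 14.8 kJ

Adiabatic ⇒ Q = 0, so W_by = −ΔU = nCᵥ(T₁ − T₂).
Cᵥ = 3R/2 = 12.47 J/(mol·K).
W = (2.88)(12.47)(551 − 964) = -14834 J.
Work on gas = −W_by = 14834 J.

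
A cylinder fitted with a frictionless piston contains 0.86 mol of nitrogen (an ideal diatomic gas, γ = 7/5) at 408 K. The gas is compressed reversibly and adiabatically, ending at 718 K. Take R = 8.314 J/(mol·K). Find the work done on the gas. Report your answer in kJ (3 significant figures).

W ≈ 5.54 kJ

Adiabatic ⇒ Q = 0, so W_by = −ΔU = nCᵥ(T₁ − T₂).
Cᵥ = 5R/2 = 20.79 J/(mol·K).
W = (0.86)(20.79)(408 − 718) = -5541 J.
Work on gas = −W_by = 5541 J.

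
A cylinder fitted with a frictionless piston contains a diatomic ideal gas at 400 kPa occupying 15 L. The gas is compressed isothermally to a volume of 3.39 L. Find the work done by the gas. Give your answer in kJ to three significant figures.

W ≈ -8.92 kJ

Isothermal: W = nRT ln(V₂/V₁) = P₁V₁ ln(V₂/V₁).
P₁V₁ = (400 kPa)(15 L) = 6000 J.
W = 6000 × ln(3.39/15) = 6000 × -1.487
W_by_gas = -8923 J.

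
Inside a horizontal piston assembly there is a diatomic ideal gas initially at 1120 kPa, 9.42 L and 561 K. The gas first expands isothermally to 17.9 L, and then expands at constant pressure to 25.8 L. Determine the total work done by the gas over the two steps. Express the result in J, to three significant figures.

Step 1 (isothermal): W = P₁V₁ ln(V₂/V₁) = (10550) ln(17.9/9.42) = 6773 J.
After step 1: P = 589.4 kPa, V = 17.9 L, T = 561 K.
Step 2 (isobaric): W = PΔV = (589.4 kPa)(25.8 − 17.9 L) = 4656 J.
W_total = 6773 + 4656 = 11429 J.

W_total ≈ 11400 J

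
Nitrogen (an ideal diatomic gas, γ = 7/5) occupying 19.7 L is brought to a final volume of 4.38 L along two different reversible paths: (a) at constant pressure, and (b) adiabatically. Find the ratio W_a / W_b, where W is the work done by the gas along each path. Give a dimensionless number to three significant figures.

Path (a) isobaric: W = P₁(V₂ − V₁) → W_a/(P₁V₁) = -0.7777.
Path (b) adiabatic: W = P₁V₁(1 − (V₁/V₂)^(γ−1))/(γ−1) → W_b/(P₁V₁) = -2.062.
W_a / W_b = -0.7777 / -2.062 = 0.3772.

W_a / W_b ≈ 0.377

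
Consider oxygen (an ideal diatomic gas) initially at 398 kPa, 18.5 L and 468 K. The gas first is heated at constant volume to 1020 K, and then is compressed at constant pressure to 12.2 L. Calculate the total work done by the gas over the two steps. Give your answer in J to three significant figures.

W_total ≈ -5460 J

Step 1 (isochoric): W = 0 (constant volume).
After step 1: P = 867.4 kPa (V unchanged).
Step 2 (isobaric): W = PΔV = (867.4 kPa)(12.2 − 18.5 L) = -5465 J.
W_total = 0 − 5465 = -5465 J.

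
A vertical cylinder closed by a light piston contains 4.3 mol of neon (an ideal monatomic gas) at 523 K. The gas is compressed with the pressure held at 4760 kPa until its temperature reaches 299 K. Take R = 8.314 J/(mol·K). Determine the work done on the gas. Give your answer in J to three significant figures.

W ≈ 8010 J

Isobaric: W = P ΔV = nR ΔT.
W = (4.3)(8.314)(299 − 523) = -8008 J.
Work on gas = −W_by = 8008 J.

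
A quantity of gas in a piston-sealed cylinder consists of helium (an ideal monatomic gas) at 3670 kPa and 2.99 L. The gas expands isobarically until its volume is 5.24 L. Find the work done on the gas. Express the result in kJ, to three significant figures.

Isobaric: W = P ΔV.
W = (3670 kPa)(5.24 − 2.99 L) = (3670)(2.25) = 8258 J.
Work on gas = −W_by = -8258 J.

W ≈ -8.26 kJ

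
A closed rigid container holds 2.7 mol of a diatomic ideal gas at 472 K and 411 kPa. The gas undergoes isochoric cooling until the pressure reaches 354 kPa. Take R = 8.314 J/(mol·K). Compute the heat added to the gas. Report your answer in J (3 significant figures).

Constant volume ⇒ W = 0, so Q = ΔU = nCᵥΔT with Cᵥ = 5R/2 = 20.79 J/(mol·K).
At constant V, T₂/T₁ = P₂/P₁ ⇒ ΔT = T₁(P₂/P₁ − 1) = 472·(354/411 − 1) = -65.46 K.
ΔU = (2.7)(20.79)(-65.46) = -3674 J.

Q ≈ -3670 J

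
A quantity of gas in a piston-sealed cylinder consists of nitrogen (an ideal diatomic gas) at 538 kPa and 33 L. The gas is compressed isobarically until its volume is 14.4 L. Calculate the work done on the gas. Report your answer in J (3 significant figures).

Isobaric: W = P ΔV.
W = (538 kPa)(14.4 − 33 L) = (538)(-18.6) = -10007 J.
Work on gas = −W_by = 10007 J.

W ≈ 10000 J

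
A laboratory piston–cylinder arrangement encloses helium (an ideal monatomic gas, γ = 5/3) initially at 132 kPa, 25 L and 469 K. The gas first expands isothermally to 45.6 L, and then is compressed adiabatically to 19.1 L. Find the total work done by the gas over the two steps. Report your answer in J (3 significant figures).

W_total ≈ -1910 J

Step 1 (isothermal): W = P₁V₁ ln(V₂/V₁) = (3300) ln(45.6/25) = 1983 J.
After step 1: P = 72.37 kPa, V = 45.6 L, T = 469 K.
Step 2 (adiabatic): W = (P₁V₁ − P₂V₂)/(γ−1) = (3300 − 5895)/0.667 = -3892 J.
W_total = 1983 − 3892 = -1909 J.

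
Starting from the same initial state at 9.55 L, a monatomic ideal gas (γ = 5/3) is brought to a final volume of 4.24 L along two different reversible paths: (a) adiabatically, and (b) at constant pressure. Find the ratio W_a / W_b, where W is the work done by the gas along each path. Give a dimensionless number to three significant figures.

W_a / W_b ≈ 1.94

Path (a) adiabatic: W = P₁V₁(1 − (V₁/V₂)^(γ−1))/(γ−1) → W_a/(P₁V₁) = -1.077.
Path (b) isobaric: W = P₁(V₂ − V₁) → W_b/(P₁V₁) = -0.556.
W_a / W_b = -1.077 / -0.556 = 1.938.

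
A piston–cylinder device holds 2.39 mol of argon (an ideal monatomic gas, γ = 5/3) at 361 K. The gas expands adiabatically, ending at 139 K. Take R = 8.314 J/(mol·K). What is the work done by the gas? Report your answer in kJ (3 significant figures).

Adiabatic ⇒ Q = 0, so W_by = −ΔU = nCᵥ(T₁ − T₂).
Cᵥ = 3R/2 = 12.47 J/(mol·K).
W = (2.39)(12.47)(361 − 139) = 6617 J.

W ≈ 6.62 kJ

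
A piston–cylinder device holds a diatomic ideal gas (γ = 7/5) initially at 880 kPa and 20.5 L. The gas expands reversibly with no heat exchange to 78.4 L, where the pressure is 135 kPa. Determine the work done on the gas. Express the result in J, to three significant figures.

W ≈ -18600 J

Adiabatic: W = (P₁V₁ − P₂V₂)/(γ − 1) with γ = 7/5.
P₁V₁ = 18040 J, P₂V₂ = 10584 J.
W = (18040 − 10584) / 0.4 = 18640 J.
Work on gas = −W_by = -18640 J.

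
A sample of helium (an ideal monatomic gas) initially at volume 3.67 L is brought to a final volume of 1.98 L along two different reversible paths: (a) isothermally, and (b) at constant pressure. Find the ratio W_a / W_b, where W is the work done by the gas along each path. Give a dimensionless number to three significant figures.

Path (a) isothermal: W = P₁V₁ ln(V₂/V₁) → W_a/(P₁V₁) = -0.6171.
Path (b) isobaric: W = P₁(V₂ − V₁) → W_b/(P₁V₁) = -0.4605.
W_a / W_b = -0.6171 / -0.4605 = 1.34.

W_a / W_b ≈ 1.34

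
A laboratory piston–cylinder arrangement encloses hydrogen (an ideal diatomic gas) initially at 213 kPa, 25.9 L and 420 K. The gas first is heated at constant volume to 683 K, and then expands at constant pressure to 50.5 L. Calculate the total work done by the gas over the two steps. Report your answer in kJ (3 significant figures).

Step 1 (isochoric): W = 0 (constant volume).
After step 1: P = 346.4 kPa (V unchanged).
Step 2 (isobaric): W = PΔV = (346.4 kPa)(50.5 − 25.9 L) = 8521 J.
W_total = 0 + 8521 = 8521 J.

W_total ≈ 8.52 kJ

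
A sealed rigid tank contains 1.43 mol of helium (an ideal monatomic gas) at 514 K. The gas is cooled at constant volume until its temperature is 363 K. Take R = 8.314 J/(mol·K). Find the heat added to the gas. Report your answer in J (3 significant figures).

Constant volume ⇒ W = 0, so Q = ΔU = nCᵥΔT with Cᵥ = 3R/2 = 12.47 J/(mol·K).
ΔU = (1.43)(12.47)(363 − 514) = -2693 J.

Q ≈ -2690 J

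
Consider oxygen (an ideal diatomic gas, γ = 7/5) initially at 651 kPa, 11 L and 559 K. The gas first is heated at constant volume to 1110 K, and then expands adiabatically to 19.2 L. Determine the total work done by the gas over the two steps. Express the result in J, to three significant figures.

Step 1 (isochoric): W = 0 (constant volume).
After step 1: P = 1293 kPa (V unchanged).
Step 2 (adiabatic): W = (P₁V₁ − P₂V₂)/(γ−1) = (14220 − 11379)/0.4 = 7100 J.
W_total = 0 + 7100 = 7100 J.

W_total ≈ 7100 J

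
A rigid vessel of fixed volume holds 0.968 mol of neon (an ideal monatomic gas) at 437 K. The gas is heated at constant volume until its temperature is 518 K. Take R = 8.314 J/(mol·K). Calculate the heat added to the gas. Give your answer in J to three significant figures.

Constant volume ⇒ W = 0, so Q = ΔU = nCᵥΔT with Cᵥ = 3R/2 = 12.47 J/(mol·K).
ΔU = (0.968)(12.47)(518 − 437) = 977.8 J.

Q ≈ 978 J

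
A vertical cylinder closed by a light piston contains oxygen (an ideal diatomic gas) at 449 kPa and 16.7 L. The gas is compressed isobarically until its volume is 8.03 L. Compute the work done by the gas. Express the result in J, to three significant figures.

Isobaric: W = P ΔV.
W = (449 kPa)(8.03 − 16.7 L) = (449)(-8.67) = -3893 J.

W ≈ -3890 J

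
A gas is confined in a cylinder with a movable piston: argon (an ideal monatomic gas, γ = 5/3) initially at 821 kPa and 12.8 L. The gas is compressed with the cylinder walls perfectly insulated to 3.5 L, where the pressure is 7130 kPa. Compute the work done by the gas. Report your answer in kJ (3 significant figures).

W ≈ -21.7 kJ

Adiabatic: W = (P₁V₁ − P₂V₂)/(γ − 1) with γ = 5/3.
P₁V₁ = 10509 J, P₂V₂ = 24955 J.
W = (10509 − 24955) / 0.6667 = -21669 J.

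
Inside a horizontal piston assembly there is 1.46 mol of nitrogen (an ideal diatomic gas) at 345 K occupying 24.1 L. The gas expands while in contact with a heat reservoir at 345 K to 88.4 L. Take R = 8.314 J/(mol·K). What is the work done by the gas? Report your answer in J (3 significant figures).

W ≈ 5440 J

Isothermal: W = nRT ln(V₂/V₁).
W = (1.46)(8.314)(345) × ln(88.4/24.1)
  = 4188 × 1.3
W_by_gas = 5443 J.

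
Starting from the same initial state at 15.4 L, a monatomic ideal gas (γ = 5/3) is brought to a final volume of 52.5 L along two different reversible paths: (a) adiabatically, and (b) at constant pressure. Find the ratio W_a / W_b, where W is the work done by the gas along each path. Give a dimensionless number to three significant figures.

W_a / W_b ≈ 0.348

Path (a) adiabatic: W = P₁V₁(1 − (V₁/V₂)^(γ−1))/(γ−1) → W_a/(P₁V₁) = 0.8378.
Path (b) isobaric: W = P₁(V₂ − V₁) → W_b/(P₁V₁) = 2.409.
W_a / W_b = 0.8378 / 2.409 = 0.3478.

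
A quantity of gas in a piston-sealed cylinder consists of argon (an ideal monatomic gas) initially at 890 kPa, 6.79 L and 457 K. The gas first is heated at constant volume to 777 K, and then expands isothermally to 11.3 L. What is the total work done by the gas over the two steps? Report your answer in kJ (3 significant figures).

W_total ≈ 5.23 kJ

Step 1 (isochoric): W = 0 (constant volume).
After step 1: P = 1513 kPa (V unchanged).
Step 2 (isothermal): W = P₁V₁ ln(V₂/V₁) = (10275) ln(11.3/6.79) = 5233 J.
W_total = 0 + 5233 = 5233 J.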